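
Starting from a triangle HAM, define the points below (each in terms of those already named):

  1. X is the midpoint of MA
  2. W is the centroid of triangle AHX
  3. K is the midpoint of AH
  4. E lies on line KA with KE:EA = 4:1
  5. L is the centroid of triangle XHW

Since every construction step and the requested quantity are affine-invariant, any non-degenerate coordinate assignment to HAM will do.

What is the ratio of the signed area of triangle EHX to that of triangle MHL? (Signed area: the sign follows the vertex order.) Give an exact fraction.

[EHX]:[MHL] = -27/20

Work in coordinates with H = (0, 0), A = (1, 0), M = (0, 1).
1. X is the midpoint of MA ⇒ X = (1/2, 1/2)
2. W is the centroid of triangle AHX ⇒ W = (1/2, 1/6)
3. K is the midpoint of AH ⇒ K = (1/2, 0)
4. E lies on line KA with KE:EA = 4:1 ⇒ E = (9/10, 0)
5. L is the centroid of triangle XHW ⇒ L = (1/3, 2/9)
2·[EHX] = -9/20, 2·[MHL] = 1/3
[EHX]:[MHL] = -9/20:1/3 = -27/20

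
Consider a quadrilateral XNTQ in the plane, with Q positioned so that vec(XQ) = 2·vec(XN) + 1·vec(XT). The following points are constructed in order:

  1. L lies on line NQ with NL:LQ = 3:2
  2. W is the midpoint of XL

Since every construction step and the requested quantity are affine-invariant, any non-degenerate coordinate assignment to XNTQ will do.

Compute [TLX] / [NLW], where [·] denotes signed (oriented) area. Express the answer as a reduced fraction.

Choose coordinates X = (0, 0), N = (1, 0), T = (0, 1), Q = (2, 1).
1. L lies on line NQ with NL:LQ = 3:2 ⇒ L = (8/5, 3/5)
2. W is the midpoint of XL ⇒ W = (4/5, 3/10)
2·[TLX] = -8/5, 2·[NLW] = 3/10
[TLX]:[NLW] = -8/5:3/10 = -16/3

[TLX]:[NLW] = -16/3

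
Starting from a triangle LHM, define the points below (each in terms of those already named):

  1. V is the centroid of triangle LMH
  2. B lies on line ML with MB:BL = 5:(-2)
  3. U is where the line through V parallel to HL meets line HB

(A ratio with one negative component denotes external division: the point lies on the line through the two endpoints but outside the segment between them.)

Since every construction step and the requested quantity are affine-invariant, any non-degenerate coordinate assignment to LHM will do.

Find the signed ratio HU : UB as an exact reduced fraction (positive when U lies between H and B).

HU:UB = -1/3

Choose coordinates L = (0, 0), H = (1, 0), M = (0, 1).
1. V is the centroid of triangle LMH ⇒ V = (1/3, 1/3)
2. B lies on line ML with MB:BL = 5:(-2) ⇒ B = (0, -2/3)
3. U is where the line through V parallel to HL meets line HB ⇒ U = (3/2, 1/3)
U = H + t·(B−H) with t = -1/2, so HU:UB = t:(1−t) = -1/2:3/2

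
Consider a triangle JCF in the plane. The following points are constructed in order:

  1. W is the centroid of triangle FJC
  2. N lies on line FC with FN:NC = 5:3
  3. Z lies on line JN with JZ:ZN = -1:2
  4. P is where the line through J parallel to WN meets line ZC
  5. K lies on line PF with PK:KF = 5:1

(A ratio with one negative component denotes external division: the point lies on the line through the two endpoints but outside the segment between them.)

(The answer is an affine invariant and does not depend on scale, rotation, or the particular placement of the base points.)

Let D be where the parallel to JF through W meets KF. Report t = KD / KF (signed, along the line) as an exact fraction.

Set J = (0, 0), C = (1, 0), F = (0, 1); any affine frame gives the same invariant.
1. W is the centroid of triangle FJC ⇒ W = (1/3, 1/3)
2. N lies on line FC with FN:NC = 5:3 ⇒ N = (5/8, 3/8)
3. Z lies on line JN with JZ:ZN = -1:2 ⇒ Z = (-5/8, -3/8)
4. P is where the line through J parallel to WN meets line ZC ⇒ P = (21/8, 3/8)
5. K lies on line PF with PK:KF = 5:1 ⇒ K = (7/16, 43/48)
through W parallel to JF: direction (0, 1); meets KF at D = (1/3, 58/63)
D = K + t·(F−K) with t = 5/21

t = 5/21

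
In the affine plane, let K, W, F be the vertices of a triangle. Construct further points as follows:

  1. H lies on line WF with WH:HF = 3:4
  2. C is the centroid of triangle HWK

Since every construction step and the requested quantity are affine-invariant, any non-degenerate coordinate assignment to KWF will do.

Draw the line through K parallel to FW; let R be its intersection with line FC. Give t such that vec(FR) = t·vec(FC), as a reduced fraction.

t = 3

Set K = (0, 0), W = (1, 0), F = (0, 1); any affine frame gives the same invariant.
1. H lies on line WF with WH:HF = 3:4 ⇒ H = (4/7, 3/7)
2. C is the centroid of triangle HWK ⇒ C = (11/21, 1/7)
through K parallel to FW: direction (1, -1); meets FC at R = (11/7, -11/7)
R = F + t·(C−F) with t = 3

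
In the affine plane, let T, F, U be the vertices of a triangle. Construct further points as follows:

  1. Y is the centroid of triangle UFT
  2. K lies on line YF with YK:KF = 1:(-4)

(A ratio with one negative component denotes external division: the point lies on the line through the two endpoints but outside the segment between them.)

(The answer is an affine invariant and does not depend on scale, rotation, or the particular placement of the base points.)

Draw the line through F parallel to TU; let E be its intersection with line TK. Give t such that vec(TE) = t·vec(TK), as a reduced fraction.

Work in coordinates with T = (0, 0), F = (1, 0), U = (0, 1).
1. Y is the centroid of triangle UFT ⇒ Y = (1/3, 1/3)
2. K lies on line YF with YK:KF = 1:(-4) ⇒ K = (1/9, 4/9)
through F parallel to TU: direction (0, 1); meets TK at E = (1, 4)
E = T + t·(K−T) with t = 9

t = 9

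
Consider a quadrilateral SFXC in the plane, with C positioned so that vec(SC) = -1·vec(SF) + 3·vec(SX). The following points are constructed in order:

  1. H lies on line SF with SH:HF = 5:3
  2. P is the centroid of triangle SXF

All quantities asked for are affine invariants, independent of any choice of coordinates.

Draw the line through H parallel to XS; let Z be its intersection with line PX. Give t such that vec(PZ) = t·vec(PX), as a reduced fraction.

Work in coordinates with S = (0, 0), F = (1, 0), X = (0, 1), C = (-1, 3).
1. H lies on line SF with SH:HF = 5:3 ⇒ H = (5/8, 0)
2. P is the centroid of triangle SXF ⇒ P = (1/3, 1/3)
through H parallel to XS: direction (0, -1); meets PX at Z = (5/8, -1/4)
Z = P + t·(X−P) with t = -7/8

t = -7/8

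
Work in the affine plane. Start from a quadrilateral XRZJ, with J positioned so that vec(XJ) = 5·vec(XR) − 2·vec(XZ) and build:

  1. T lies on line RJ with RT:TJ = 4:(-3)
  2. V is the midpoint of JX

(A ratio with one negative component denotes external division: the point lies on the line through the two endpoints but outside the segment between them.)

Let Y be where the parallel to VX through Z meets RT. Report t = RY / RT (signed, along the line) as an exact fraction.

t = -3/8

Assign X = (0, 0), R = (1, 0), Z = (0, 1), J = (5, -2) — the answer is frame-independent, so this choice is without loss of generality.
1. T lies on line RJ with RT:TJ = 4:(-3) ⇒ T = (17, -8)
2. V is the midpoint of JX ⇒ V = (5/2, -1)
through Z parallel to VX: direction (-5/2, 1); meets RT at Y = (-5, 3)
Y = R + t·(T−R) with t = -3/8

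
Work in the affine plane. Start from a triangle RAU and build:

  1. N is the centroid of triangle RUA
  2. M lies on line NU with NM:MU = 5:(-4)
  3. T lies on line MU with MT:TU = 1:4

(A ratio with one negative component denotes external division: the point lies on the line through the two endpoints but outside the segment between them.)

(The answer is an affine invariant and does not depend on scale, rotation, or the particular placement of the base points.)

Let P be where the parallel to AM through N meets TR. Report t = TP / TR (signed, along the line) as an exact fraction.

t = 7/17

Choose coordinates R = (0, 0), A = (1, 0), U = (0, 1).
1. N is the centroid of triangle RUA ⇒ N = (1/3, 1/3)
2. M lies on line NU with NM:MU = 5:(-4) ⇒ M = (-4/3, 11/3)
3. T lies on line MU with MT:TU = 1:4 ⇒ T = (-16/15, 47/15)
through N parallel to AM: direction (-7/3, 11/3); meets TR at P = (-32/51, 94/51)
P = T + t·(R−T) with t = 7/17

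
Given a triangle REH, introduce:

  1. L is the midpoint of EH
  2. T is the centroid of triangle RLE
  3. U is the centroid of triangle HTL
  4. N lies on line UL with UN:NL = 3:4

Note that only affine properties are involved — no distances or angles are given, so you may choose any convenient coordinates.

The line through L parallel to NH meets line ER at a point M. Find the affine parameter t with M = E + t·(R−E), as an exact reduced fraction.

Set R = (0, 0), E = (1, 0), H = (0, 1); any affine frame gives the same invariant.
1. L is the midpoint of EH ⇒ L = (1/2, 1/2)
2. T is the centroid of triangle RLE ⇒ T = (1/2, 1/6)
3. U is the centroid of triangle HTL ⇒ U = (1/3, 5/9)
4. N lies on line UL with UN:NL = 3:4 ⇒ N = (17/42, 67/126)
through L parallel to NH: direction (-17/42, 59/126); meets ER at M = (55/59, 0)
M = E + t·(R−E) with t = 4/59

t = 4/59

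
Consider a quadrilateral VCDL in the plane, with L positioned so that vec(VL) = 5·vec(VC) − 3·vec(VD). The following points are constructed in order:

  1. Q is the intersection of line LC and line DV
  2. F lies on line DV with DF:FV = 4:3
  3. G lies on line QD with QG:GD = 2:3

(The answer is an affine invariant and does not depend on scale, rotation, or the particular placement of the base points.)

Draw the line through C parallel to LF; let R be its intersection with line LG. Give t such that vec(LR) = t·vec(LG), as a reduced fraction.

Work in coordinates with V = (0, 0), C = (1, 0), D = (0, 1), L = (5, -3).
1. Q is the intersection of line LC and line DV ⇒ Q = (0, 3/4)
2. F lies on line DV with DF:FV = 4:3 ⇒ F = (0, 3/7)
3. G lies on line QD with QG:GD = 2:3 ⇒ G = (0, 17/20)
through C parallel to LF: direction (-5, 24/7); meets LG at R = (115/59, -192/295)
R = L + t·(G−L) with t = 36/59

t = 36/59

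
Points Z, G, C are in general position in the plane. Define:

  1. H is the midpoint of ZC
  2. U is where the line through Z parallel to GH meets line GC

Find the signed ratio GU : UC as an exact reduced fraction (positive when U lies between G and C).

GU:UC = -1/2

Set Z = (0, 0), G = (1, 0), C = (0, 1); any affine frame gives the same invariant.
1. H is the midpoint of ZC ⇒ H = (0, 1/2)
2. U is where the line through Z parallel to GH meets line GC ⇒ U = (2, -1)
U = G + t·(C−G) with t = -1, so GU:UC = t:(1−t) = -1:2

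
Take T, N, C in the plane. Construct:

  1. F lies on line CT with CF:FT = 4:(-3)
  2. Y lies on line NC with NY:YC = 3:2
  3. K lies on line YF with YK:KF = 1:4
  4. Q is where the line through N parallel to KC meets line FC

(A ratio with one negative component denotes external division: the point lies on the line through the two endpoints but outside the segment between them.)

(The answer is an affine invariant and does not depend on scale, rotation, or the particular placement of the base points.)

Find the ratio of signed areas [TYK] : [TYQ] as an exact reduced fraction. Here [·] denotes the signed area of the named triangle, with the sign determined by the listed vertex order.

[TYK]:[TYQ] = -6/35

Choose coordinates T = (0, 0), N = (1, 0), C = (0, 1).
1. F lies on line CT with CF:FT = 4:(-3) ⇒ F = (0, -3)
2. Y lies on line NC with NY:YC = 3:2 ⇒ Y = (2/5, 3/5)
3. K lies on line YF with YK:KF = 1:4 ⇒ K = (8/25, -3/25)
4. Q is where the line through N parallel to KC meets line FC ⇒ Q = (0, 7/2)
2·[TYK] = -6/25, 2·[TYQ] = 7/5
[TYK]:[TYQ] = -6/25:7/5 = -6/35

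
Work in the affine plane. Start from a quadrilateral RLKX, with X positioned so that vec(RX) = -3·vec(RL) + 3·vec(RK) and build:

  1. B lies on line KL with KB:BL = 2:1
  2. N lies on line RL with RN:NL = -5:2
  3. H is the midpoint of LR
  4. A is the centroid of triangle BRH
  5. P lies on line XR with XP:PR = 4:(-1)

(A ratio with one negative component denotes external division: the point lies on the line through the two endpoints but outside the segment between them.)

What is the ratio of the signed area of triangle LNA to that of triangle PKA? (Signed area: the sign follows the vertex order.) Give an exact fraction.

[LNA]:[PKA] = 2/3

Assign R = (0, 0), L = (1, 0), K = (0, 1), X = (-3, 3) — the answer is frame-independent, so this choice is without loss of generality.
1. B lies on line KL with KB:BL = 2:1 ⇒ B = (2/3, 1/3)
2. N lies on line RL with RN:NL = -5:2 ⇒ N = (5/3, 0)
3. H is the midpoint of LR ⇒ H = (1/2, 0)
4. A is the centroid of triangle BRH ⇒ A = (7/18, 1/9)
5. P lies on line XR with XP:PR = 4:(-1) ⇒ P = (1, -1)
2·[LNA] = 2/27, 2·[PKA] = 1/9
[LNA]:[PKA] = 2/27:1/9 = 2/3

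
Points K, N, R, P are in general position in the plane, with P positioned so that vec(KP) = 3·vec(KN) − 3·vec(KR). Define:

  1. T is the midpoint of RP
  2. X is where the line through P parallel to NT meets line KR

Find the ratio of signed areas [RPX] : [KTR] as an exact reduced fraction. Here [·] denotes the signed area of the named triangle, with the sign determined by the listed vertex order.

[RPX]:[KTR] = 4

Assign K = (0, 0), N = (1, 0), R = (0, 1), P = (3, -3) — the answer is frame-independent, so this choice is without loss of generality.
1. T is the midpoint of RP ⇒ T = (3/2, -1)
2. X is where the line through P parallel to NT meets line KR ⇒ X = (0, 3)
2·[RPX] = 6, 2·[KTR] = 3/2
[RPX]:[KTR] = 6:3/2 = 4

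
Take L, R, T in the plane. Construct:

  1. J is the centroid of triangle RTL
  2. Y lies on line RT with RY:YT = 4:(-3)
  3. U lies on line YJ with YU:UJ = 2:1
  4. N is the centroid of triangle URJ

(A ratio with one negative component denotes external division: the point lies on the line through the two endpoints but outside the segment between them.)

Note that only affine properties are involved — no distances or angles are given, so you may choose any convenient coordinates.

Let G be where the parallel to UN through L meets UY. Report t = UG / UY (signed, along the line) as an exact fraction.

Work in coordinates with L = (0, 0), R = (1, 0), T = (0, 1).
1. J is the centroid of triangle RTL ⇒ J = (1/3, 1/3)
2. Y lies on line RT with RY:YT = 4:(-3) ⇒ Y = (-3, 4)
3. U lies on line YJ with YU:UJ = 2:1 ⇒ U = (-7/9, 14/9)
4. N is the centroid of triangle URJ ⇒ N = (5/27, 17/27)
through L parallel to UN: direction (26/27, -25/27); meets UY at G = (91/18, -175/36)
G = U + t·(Y−U) with t = -21/8

t = -21/8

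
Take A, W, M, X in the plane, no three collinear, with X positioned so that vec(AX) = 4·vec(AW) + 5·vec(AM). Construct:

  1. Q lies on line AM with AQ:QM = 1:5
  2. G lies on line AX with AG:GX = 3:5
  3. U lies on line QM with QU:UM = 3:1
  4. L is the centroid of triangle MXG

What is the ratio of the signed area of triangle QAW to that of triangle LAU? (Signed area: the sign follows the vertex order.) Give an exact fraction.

Set A = (0, 0), W = (1, 0), M = (0, 1), X = (4, 5); any affine frame gives the same invariant.
1. Q lies on line AM with AQ:QM = 1:5 ⇒ Q = (0, 1/6)
2. G lies on line AX with AG:GX = 3:5 ⇒ G = (3/2, 15/8)
3. U lies on line QM with QU:UM = 3:1 ⇒ U = (0, 19/24)
4. L is the centroid of triangle MXG ⇒ L = (11/6, 21/8)
2·[QAW] = 1/6, 2·[LAU] = -209/144
[QAW]:[LAU] = 1/6:-209/144 = -24/209

[QAW]:[LAU] = -24/209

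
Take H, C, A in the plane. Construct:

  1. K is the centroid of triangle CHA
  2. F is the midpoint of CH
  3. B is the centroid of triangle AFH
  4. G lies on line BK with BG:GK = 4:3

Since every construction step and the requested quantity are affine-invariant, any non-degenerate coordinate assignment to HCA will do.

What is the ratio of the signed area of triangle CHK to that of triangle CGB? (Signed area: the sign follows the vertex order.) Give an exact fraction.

Choose coordinates H = (0, 0), C = (1, 0), A = (0, 1).
1. K is the centroid of triangle CHA ⇒ K = (1/3, 1/3)
2. F is the midpoint of CH ⇒ F = (1/2, 0)
3. B is the centroid of triangle AFH ⇒ B = (1/6, 1/3)
4. G lies on line BK with BG:GK = 4:3 ⇒ G = (11/42, 1/3)
2·[CHK] = -1/3, 2·[CGB] = 2/63
[CHK]:[CGB] = -1/3:2/63 = -21/2

[CHK]:[CGB] = -21/2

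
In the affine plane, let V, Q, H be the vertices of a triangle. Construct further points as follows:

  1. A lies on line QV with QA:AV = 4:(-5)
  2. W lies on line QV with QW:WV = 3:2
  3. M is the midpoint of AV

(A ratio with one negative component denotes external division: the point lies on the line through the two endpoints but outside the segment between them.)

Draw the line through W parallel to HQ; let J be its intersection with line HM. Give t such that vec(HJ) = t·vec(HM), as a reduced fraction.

t = -2/5

Choose coordinates V = (0, 0), Q = (1, 0), H = (0, 1).
1. A lies on line QV with QA:AV = 4:(-5) ⇒ A = (5, 0)
2. W lies on line QV with QW:WV = 3:2 ⇒ W = (2/5, 0)
3. M is the midpoint of AV ⇒ M = (5/2, 0)
through W parallel to HQ: direction (1, -1); meets HM at J = (-1, 7/5)
J = H + t·(M−H) with t = -2/5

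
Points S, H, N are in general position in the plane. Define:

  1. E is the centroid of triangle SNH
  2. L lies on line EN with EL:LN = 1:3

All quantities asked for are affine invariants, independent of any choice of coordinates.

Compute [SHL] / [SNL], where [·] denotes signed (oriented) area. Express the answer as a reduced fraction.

[SHL]:[SNL] = -2

Set S = (0, 0), H = (1, 0), N = (0, 1); any affine frame gives the same invariant.
1. E is the centroid of triangle SNH ⇒ E = (1/3, 1/3)
2. L lies on line EN with EL:LN = 1:3 ⇒ L = (1/4, 1/2)
2·[SHL] = 1/2, 2·[SNL] = -1/4
[SHL]:[SNL] = 1/2:-1/4 = -2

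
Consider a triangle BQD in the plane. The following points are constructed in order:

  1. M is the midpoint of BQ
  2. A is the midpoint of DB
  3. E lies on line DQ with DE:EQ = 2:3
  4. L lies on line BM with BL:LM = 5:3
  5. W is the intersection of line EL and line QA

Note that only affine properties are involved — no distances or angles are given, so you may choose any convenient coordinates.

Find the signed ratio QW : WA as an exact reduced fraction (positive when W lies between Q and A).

Assign B = (0, 0), Q = (1, 0), D = (0, 1) — the answer is frame-independent, so this choice is without loss of generality.
1. M is the midpoint of BQ ⇒ M = (1/2, 0)
2. A is the midpoint of DB ⇒ A = (0, 1/2)
3. E lies on line DQ with DE:EQ = 2:3 ⇒ E = (2/5, 3/5)
4. L lies on line BM with BL:LM = 5:3 ⇒ L = (5/16, 0)
5. W is the intersection of line EL and line QA ⇒ W = (37/103, 33/103)
W = Q + t·(A−Q) with t = 66/103, so QW:WA = t:(1−t) = 66/103:37/103

QW:WA = 66/37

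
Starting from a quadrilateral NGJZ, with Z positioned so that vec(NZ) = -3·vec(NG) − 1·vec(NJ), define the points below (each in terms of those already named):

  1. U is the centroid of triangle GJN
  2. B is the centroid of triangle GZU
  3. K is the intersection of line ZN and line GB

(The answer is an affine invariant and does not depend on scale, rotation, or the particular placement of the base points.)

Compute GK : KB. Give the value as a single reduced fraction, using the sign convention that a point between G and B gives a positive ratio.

Choose coordinates N = (0, 0), G = (1, 0), J = (0, 1), Z = (-3, -1).
1. U is the centroid of triangle GJN ⇒ U = (1/3, 1/3)
2. B is the centroid of triangle GZU ⇒ B = (-5/9, -2/9)
3. K is the intersection of line ZN and line GB ⇒ K = (-3/4, -1/4)
K = G + t·(B−G) with t = 9/8, so GK:KB = t:(1−t) = 9/8:-1/8

GK:KB = -9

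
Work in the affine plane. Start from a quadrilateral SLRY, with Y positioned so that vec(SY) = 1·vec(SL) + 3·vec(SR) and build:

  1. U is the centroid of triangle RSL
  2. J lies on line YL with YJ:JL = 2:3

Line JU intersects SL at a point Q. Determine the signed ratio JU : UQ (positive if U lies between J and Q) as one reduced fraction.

JU:UQ = 22/5

Work in coordinates with S = (0, 0), L = (1, 0), R = (0, 1), Y = (1, 3).
1. U is the centroid of triangle RSL ⇒ U = (1/3, 1/3)
2. J lies on line YL with YJ:JL = 2:3 ⇒ J = (1, 9/5)
line JU meets SL at Q = (2/11, 0)
U = J + t·(Q−J) with t = 22/27, so JU:UQ = 22/27:5/27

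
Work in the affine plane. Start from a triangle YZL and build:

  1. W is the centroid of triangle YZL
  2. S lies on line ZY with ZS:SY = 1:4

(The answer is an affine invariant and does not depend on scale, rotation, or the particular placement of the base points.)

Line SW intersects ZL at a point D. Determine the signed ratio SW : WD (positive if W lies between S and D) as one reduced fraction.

SW:WD = -2/5

Choose coordinates Y = (0, 0), Z = (1, 0), L = (0, 1).
1. W is the centroid of triangle YZL ⇒ W = (1/3, 1/3)
2. S lies on line ZY with ZS:SY = 1:4 ⇒ S = (4/5, 0)
line SW meets ZL at D = (3/2, -1/2)
W = S + t·(D−S) with t = -2/3, so SW:WD = -2/3:5/3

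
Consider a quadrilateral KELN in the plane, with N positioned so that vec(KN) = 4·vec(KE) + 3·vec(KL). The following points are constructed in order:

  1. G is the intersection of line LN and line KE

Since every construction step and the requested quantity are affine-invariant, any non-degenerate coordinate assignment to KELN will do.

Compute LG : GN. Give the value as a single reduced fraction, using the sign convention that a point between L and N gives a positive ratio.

LG:GN = -1/3

Set K = (0, 0), E = (1, 0), L = (0, 1), N = (4, 3); any affine frame gives the same invariant.
1. G is the intersection of line LN and line KE ⇒ G = (-2, 0)
G = L + t·(N−L) with t = -1/2, so LG:GN = t:(1−t) = -1/2:3/2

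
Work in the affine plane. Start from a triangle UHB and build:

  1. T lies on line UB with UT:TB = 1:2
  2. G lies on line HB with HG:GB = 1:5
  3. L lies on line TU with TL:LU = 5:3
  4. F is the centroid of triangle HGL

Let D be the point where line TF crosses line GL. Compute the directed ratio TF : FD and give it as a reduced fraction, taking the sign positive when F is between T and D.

TF:FD = -32/7

Work in coordinates with U = (0, 0), H = (1, 0), B = (0, 1).
1. T lies on line UB with UT:TB = 1:2 ⇒ T = (0, 1/3)
2. G lies on line HB with HG:GB = 1:5 ⇒ G = (5/6, 1/6)
3. L lies on line TU with TL:LU = 5:3 ⇒ L = (0, 1/8)
4. F is the centroid of triangle HGL ⇒ F = (11/18, 7/72)
line TF meets GL at D = (275/576, 343/2304)
F = T + t·(D−T) with t = 32/25, so TF:FD = 32/25:-7/25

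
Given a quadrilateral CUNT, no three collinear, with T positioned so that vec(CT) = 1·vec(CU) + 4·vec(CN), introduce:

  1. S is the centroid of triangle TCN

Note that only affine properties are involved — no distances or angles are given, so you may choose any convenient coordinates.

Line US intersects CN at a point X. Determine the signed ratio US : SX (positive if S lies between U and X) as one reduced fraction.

Set C = (0, 0), U = (1, 0), N = (0, 1), T = (1, 4); any affine frame gives the same invariant.
1. S is the centroid of triangle TCN ⇒ S = (1/3, 5/3)
line US meets CN at X = (0, 5/2)
S = U + t·(X−U) with t = 2/3, so US:SX = 2/3:1/3

US:SX = 2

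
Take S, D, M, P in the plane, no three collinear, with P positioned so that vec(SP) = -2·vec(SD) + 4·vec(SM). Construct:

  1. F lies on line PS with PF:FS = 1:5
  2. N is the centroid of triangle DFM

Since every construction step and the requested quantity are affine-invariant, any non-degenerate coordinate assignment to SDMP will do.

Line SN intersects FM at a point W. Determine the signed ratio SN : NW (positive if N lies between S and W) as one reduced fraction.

Choose coordinates S = (0, 0), D = (1, 0), M = (0, 1), P = (-2, 4).
1. F lies on line PS with PF:FS = 1:5 ⇒ F = (-5/3, 10/3)
2. N is the centroid of triangle DFM ⇒ N = (-2/9, 13/9)
line SN meets FM at W = (-10/51, 65/51)
N = S + t·(W−S) with t = 17/15, so SN:NW = 17/15:-2/15

SN:NW = -17/2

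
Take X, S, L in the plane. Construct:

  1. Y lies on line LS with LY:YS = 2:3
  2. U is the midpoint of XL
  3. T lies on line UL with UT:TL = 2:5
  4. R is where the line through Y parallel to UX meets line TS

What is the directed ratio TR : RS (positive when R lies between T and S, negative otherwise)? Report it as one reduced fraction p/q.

Set X = (0, 0), S = (1, 0), L = (0, 1); any affine frame gives the same invariant.
1. Y lies on line LS with LY:YS = 2:3 ⇒ Y = (2/5, 3/5)
2. U is the midpoint of XL ⇒ U = (0, 1/2)
3. T lies on line UL with UT:TL = 2:5 ⇒ T = (0, 9/14)
4. R is where the line through Y parallel to UX meets line TS ⇒ R = (2/5, 27/70)
R = T + t·(S−T) with t = 2/5, so TR:RS = t:(1−t) = 2/5:3/5

TR:RS = 2/3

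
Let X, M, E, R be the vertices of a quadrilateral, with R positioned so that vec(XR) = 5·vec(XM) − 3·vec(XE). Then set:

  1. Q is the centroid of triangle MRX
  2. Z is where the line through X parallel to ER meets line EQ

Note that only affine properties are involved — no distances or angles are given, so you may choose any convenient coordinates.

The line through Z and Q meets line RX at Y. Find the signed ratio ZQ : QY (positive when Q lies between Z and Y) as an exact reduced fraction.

Work in coordinates with X = (0, 0), M = (1, 0), E = (0, 1), R = (5, -3).
1. Q is the centroid of triangle MRX ⇒ Q = (2, -1)
2. Z is where the line through X parallel to ER meets line EQ ⇒ Z = (5, -4)
line ZQ meets RX at Y = (5/2, -3/2)
Q = Z + t·(Y−Z) with t = 6/5, so ZQ:QY = 6/5:-1/5

ZQ:QY = -6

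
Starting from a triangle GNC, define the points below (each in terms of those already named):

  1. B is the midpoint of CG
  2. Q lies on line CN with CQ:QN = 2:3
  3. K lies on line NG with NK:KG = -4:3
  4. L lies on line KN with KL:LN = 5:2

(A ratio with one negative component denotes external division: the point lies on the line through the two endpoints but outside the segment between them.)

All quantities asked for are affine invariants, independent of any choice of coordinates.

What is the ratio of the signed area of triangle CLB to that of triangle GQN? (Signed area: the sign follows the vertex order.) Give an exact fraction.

[CLB]:[GQN] = -5/42

Work in coordinates with G = (0, 0), N = (1, 0), C = (0, 1).
1. B is the midpoint of CG ⇒ B = (0, 1/2)
2. Q lies on line CN with CQ:QN = 2:3 ⇒ Q = (2/5, 3/5)
3. K lies on line NG with NK:KG = -4:3 ⇒ K = (-3, 0)
4. L lies on line KN with KL:LN = 5:2 ⇒ L = (-1/7, 0)
2·[CLB] = 1/14, 2·[GQN] = -3/5
[CLB]:[GQN] = 1/14:-3/5 = -5/42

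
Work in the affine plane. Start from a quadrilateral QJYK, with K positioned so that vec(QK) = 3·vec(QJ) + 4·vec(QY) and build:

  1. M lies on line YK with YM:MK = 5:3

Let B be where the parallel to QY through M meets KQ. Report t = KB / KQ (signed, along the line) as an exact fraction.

t = 3/8

Assign Q = (0, 0), J = (1, 0), Y = (0, 1), K = (3, 4) — the answer is frame-independent, so this choice is without loss of generality.
1. M lies on line YK with YM:MK = 5:3 ⇒ M = (15/8, 23/8)
through M parallel to QY: direction (0, 1); meets KQ at B = (15/8, 5/2)
B = K + t·(Q−K) with t = 3/8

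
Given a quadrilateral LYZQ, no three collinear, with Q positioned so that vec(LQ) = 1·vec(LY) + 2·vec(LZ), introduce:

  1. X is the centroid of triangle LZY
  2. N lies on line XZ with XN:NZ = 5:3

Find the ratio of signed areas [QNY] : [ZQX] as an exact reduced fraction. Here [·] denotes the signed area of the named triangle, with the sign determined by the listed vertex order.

[QNY]:[ZQX] = -7/4

Work in coordinates with L = (0, 0), Y = (1, 0), Z = (0, 1), Q = (1, 2).
1. X is the centroid of triangle LZY ⇒ X = (1/3, 1/3)
2. N lies on line XZ with XN:NZ = 5:3 ⇒ N = (1/8, 3/4)
2·[QNY] = 7/4, 2·[ZQX] = -1
[QNY]:[ZQX] = 7/4:-1 = -7/4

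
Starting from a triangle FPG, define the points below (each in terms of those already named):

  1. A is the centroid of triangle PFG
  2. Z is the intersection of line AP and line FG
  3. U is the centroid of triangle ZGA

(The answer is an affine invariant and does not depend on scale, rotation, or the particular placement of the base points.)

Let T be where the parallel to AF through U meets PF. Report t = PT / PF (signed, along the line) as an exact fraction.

t = 3/2

Work in coordinates with F = (0, 0), P = (1, 0), G = (0, 1).
1. A is the centroid of triangle PFG ⇒ A = (1/3, 1/3)
2. Z is the intersection of line AP and line FG ⇒ Z = (0, 1/2)
3. U is the centroid of triangle ZGA ⇒ U = (1/9, 11/18)
through U parallel to AF: direction (-1/3, -1/3); meets PF at T = (-1/2, 0)
T = P + t·(F−P) with t = 3/2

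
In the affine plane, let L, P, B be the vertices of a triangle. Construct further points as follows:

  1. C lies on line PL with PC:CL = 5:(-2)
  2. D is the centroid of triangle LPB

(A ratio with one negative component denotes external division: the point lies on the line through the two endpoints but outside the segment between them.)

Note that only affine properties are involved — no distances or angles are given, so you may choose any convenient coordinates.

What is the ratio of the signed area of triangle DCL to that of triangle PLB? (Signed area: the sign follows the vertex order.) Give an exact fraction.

[DCL]:[PLB] = -2/9

Assign L = (0, 0), P = (1, 0), B = (0, 1) — the answer is frame-independent, so this choice is without loss of generality.
1. C lies on line PL with PC:CL = 5:(-2) ⇒ C = (-2/3, 0)
2. D is the centroid of triangle LPB ⇒ D = (1/3, 1/3)
2·[DCL] = 2/9, 2·[PLB] = -1
[DCL]:[PLB] = 2/9:-1 = -2/9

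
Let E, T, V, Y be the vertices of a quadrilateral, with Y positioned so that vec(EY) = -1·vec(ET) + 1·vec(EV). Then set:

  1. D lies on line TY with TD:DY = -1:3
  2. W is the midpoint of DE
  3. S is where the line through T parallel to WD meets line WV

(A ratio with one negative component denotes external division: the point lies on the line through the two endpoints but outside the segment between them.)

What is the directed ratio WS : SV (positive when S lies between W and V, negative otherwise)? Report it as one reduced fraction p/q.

WS:SV = 1/3

Work in coordinates with E = (0, 0), T = (1, 0), V = (0, 1), Y = (-1, 1).
1. D lies on line TY with TD:DY = -1:3 ⇒ D = (2, -1/2)
2. W is the midpoint of DE ⇒ W = (1, -1/4)
3. S is where the line through T parallel to WD meets line WV ⇒ S = (3/4, 1/16)
S = W + t·(V−W) with t = 1/4, so WS:SV = t:(1−t) = 1/4:3/4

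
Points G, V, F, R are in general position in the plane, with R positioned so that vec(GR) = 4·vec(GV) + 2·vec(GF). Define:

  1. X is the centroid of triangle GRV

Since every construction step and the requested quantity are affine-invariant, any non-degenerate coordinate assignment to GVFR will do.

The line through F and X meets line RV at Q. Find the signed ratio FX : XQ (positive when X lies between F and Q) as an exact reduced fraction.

FX:XQ = 13/2

Set G = (0, 0), V = (1, 0), F = (0, 1), R = (4, 2); any affine frame gives the same invariant.
1. X is the centroid of triangle GRV ⇒ X = (5/3, 2/3)
line FX meets RV at Q = (25/13, 8/13)
X = F + t·(Q−F) with t = 13/15, so FX:XQ = 13/15:2/15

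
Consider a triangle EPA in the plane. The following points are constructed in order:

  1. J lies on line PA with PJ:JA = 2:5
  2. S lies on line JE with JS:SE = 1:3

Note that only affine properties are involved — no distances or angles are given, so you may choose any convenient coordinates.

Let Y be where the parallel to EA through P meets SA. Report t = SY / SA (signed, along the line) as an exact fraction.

t = -13/15

Work in coordinates with E = (0, 0), P = (1, 0), A = (0, 1).
1. J lies on line PA with PJ:JA = 2:5 ⇒ J = (5/7, 2/7)
2. S lies on line JE with JS:SE = 1:3 ⇒ S = (15/28, 3/14)
through P parallel to EA: direction (0, 1); meets SA at Y = (1, -7/15)
Y = S + t·(A−S) with t = -13/15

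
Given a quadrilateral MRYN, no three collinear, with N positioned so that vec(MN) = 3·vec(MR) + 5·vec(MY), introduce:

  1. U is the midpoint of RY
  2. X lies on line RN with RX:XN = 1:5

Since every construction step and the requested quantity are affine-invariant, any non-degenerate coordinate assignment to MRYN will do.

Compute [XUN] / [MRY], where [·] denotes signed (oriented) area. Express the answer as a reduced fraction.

[XUN]:[MRY] = -35/12

Choose coordinates M = (0, 0), R = (1, 0), Y = (0, 1), N = (3, 5).
1. U is the midpoint of RY ⇒ U = (1/2, 1/2)
2. X lies on line RN with RX:XN = 1:5 ⇒ X = (4/3, 5/6)
2·[XUN] = -35/12, 2·[MRY] = 1
[XUN]:[MRY] = -35/12:1 = -35/12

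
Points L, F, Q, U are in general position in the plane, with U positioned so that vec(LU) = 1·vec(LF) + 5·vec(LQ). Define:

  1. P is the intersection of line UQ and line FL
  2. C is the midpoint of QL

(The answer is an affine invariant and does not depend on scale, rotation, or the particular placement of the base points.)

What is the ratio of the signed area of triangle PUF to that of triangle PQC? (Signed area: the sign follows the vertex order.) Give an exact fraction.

[PUF]:[PQC] = 50

Work in coordinates with L = (0, 0), F = (1, 0), Q = (0, 1), U = (1, 5).
1. P is the intersection of line UQ and line FL ⇒ P = (-1/4, 0)
2. C is the midpoint of QL ⇒ C = (0, 1/2)
2·[PUF] = -25/4, 2·[PQC] = -1/8
[PUF]:[PQC] = -25/4:-1/8 = 50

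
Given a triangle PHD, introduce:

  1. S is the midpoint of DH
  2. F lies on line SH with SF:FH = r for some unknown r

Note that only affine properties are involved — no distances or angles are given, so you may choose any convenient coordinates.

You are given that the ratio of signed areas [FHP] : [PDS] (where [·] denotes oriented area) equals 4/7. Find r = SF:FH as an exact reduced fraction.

Set P = (0, 0), H = (1, 0), D = (0, 1); any affine frame gives the same invariant.
1. S is the midpoint of DH ⇒ S = (1/2, 1/2)
2. With SF:FH = r, write λ = r/(r+1) so F = S + λ·(H−S); F is affine-linear in λ
Every point depending on F is an affine combination of F and λ-independent points, so each such coordinate is linear in λ; the λ² term in each signed area is a multiple of (H−S)×(H−S) = 0, so 2·[FHP] and 2·[PDS] are each linear in λ. Evaluating at λ=0 and λ=1:
  2·[FHP] = 1/2·λ − 1/2,   2·[PDS] = -1/2
So [FHP]:[PDS] = (1/2·λ − 1/2) / (-1/2). Setting this equal to 4/7:
  1/2·λ − 1/2 = 4/7·(-1/2)  ⇒  λ = 3/7
Then r = λ/(1−λ) = (3/7)/(4/7) = 3/4. Check: with r = 3/4, F = (5/7, 2/7) and [FHP]:[PDS] = 4/7 as required.

r = 3/4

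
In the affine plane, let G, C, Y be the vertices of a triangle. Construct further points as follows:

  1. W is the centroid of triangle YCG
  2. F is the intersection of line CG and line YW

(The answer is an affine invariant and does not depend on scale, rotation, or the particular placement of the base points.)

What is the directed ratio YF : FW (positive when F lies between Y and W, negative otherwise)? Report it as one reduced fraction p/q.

Choose coordinates G = (0, 0), C = (1, 0), Y = (0, 1).
1. W is the centroid of triangle YCG ⇒ W = (1/3, 1/3)
2. F is the intersection of line CG and line YW ⇒ F = (1/2, 0)
F = Y + t·(W−Y) with t = 3/2, so YF:FW = t:(1−t) = 3/2:-1/2

YF:FW = -3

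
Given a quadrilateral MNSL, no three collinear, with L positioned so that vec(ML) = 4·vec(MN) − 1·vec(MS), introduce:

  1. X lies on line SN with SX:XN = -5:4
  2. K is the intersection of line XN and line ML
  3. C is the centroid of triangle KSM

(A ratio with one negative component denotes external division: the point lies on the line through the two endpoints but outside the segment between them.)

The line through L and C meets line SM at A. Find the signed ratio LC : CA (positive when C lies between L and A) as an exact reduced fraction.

LC:CA = 8

Work in coordinates with M = (0, 0), N = (1, 0), S = (0, 1), L = (4, -1).
1. X lies on line SN with SX:XN = -5:4 ⇒ X = (5, -4)
2. K is the intersection of line XN and line ML ⇒ K = (4/3, -1/3)
3. C is the centroid of triangle KSM ⇒ C = (4/9, 2/9)
line LC meets SM at A = (0, 3/8)
C = L + t·(A−L) with t = 8/9, so LC:CA = 8/9:1/9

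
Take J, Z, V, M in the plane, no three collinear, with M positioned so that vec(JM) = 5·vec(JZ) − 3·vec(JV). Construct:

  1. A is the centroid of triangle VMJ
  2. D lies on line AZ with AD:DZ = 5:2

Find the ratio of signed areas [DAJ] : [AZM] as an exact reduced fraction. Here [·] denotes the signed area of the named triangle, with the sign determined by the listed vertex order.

[DAJ]:[AZM] = 5/7

Choose coordinates J = (0, 0), Z = (1, 0), V = (0, 1), M = (5, -3).
1. A is the centroid of triangle VMJ ⇒ A = (5/3, -2/3)
2. D lies on line AZ with AD:DZ = 5:2 ⇒ D = (25/21, -4/21)
2·[DAJ] = -10/21, 2·[AZM] = -2/3
[DAJ]:[AZM] = -10/21:-2/3 = 5/7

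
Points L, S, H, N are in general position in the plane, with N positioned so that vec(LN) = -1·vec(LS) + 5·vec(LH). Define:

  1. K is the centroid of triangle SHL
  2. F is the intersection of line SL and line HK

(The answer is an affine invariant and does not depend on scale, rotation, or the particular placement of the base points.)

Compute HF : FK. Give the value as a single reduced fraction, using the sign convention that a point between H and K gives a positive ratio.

Work in coordinates with L = (0, 0), S = (1, 0), H = (0, 1), N = (-1, 5).
1. K is the centroid of triangle SHL ⇒ K = (1/3, 1/3)
2. F is the intersection of line SL and line HK ⇒ F = (1/2, 0)
F = H + t·(K−H) with t = 3/2, so HF:FK = t:(1−t) = 3/2:-1/2

HF:FK = -3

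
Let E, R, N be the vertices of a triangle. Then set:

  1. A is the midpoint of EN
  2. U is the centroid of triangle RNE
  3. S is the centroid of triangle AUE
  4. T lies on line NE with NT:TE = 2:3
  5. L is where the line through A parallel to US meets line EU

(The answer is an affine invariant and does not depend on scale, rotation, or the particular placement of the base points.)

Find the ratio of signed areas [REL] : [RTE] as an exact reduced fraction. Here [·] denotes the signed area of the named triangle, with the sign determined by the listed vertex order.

[REL]:[RTE] = -10/9

Choose coordinates E = (0, 0), R = (1, 0), N = (0, 1).
1. A is the midpoint of EN ⇒ A = (0, 1/2)
2. U is the centroid of triangle RNE ⇒ U = (1/3, 1/3)
3. S is the centroid of triangle AUE ⇒ S = (1/9, 5/18)
4. T lies on line NE with NT:TE = 2:3 ⇒ T = (0, 3/5)
5. L is where the line through A parallel to US meets line EU ⇒ L = (2/3, 2/3)
2·[REL] = -2/3, 2·[RTE] = 3/5
[REL]:[RTE] = -2/3:3/5 = -10/9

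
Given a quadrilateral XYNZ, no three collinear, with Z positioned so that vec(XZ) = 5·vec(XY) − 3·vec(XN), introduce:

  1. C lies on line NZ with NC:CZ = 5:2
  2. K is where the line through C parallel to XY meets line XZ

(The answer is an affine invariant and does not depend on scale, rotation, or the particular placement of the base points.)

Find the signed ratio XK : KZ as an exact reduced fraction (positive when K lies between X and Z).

Assign X = (0, 0), Y = (1, 0), N = (0, 1), Z = (5, -3) — the answer is frame-independent, so this choice is without loss of generality.
1. C lies on line NZ with NC:CZ = 5:2 ⇒ C = (25/7, -13/7)
2. K is where the line through C parallel to XY meets line XZ ⇒ K = (65/21, -13/7)
K = X + t·(Z−X) with t = 13/21, so XK:KZ = t:(1−t) = 13/21:8/21

XK:KZ = 13/8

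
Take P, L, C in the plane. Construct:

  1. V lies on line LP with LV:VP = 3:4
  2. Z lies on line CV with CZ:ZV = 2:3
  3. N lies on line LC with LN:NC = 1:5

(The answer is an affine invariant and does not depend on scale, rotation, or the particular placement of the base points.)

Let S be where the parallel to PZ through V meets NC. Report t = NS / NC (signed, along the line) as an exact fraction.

t = 5/29

Assign P = (0, 0), L = (1, 0), C = (0, 1) — the answer is frame-independent, so this choice is without loss of generality.
1. V lies on line LP with LV:VP = 3:4 ⇒ V = (4/7, 0)
2. Z lies on line CV with CZ:ZV = 2:3 ⇒ Z = (8/35, 3/5)
3. N lies on line LC with LN:NC = 1:5 ⇒ N = (5/6, 1/6)
through V parallel to PZ: direction (8/35, 3/5); meets NC at S = (20/29, 9/29)
S = N + t·(C−N) with t = 5/29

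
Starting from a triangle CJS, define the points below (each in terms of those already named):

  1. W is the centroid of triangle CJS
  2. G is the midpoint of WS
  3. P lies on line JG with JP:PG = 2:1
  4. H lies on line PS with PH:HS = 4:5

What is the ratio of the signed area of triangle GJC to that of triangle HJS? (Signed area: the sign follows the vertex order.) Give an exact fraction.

[GJC]:[HJS] = -54/5

Choose coordinates C = (0, 0), J = (1, 0), S = (0, 1).
1. W is the centroid of triangle CJS ⇒ W = (1/3, 1/3)
2. G is the midpoint of WS ⇒ G = (1/6, 2/3)
3. P lies on line JG with JP:PG = 2:1 ⇒ P = (4/9, 4/9)
4. H lies on line PS with PH:HS = 4:5 ⇒ H = (20/81, 56/81)
2·[GJC] = -2/3, 2·[HJS] = 5/81
[GJC]:[HJS] = -2/3:5/81 = -54/5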